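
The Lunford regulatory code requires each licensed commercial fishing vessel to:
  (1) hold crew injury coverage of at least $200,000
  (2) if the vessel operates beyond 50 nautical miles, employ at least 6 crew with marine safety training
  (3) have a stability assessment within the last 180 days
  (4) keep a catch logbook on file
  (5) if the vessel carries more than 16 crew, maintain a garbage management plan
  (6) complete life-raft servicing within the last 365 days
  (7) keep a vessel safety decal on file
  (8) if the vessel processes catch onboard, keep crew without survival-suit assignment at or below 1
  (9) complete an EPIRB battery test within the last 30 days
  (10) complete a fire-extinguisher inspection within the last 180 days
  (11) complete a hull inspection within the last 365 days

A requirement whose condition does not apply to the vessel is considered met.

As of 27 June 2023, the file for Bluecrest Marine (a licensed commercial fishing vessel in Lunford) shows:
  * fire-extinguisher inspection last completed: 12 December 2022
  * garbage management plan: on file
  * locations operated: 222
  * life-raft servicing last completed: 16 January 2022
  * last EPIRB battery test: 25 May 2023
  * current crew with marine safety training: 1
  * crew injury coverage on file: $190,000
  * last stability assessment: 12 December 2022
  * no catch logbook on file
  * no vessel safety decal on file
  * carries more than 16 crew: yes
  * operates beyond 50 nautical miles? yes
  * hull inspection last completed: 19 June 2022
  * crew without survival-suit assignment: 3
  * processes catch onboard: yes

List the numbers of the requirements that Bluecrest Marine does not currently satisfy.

1, 2, 3, 4, 6, 7, 8, 9, 10, 11

1. crew injury coverage $190,000 < $200,000 → not met
2. condition 'operates beyond 50 nautical miles' holds; crew with marine safety training 1 < 6 → not met
3. stability assessment 197 days ago vs limit 180 → not met
4. catch logbook absent → not met
5. condition 'carries more than 16 crew' holds; garbage management plan present → met
6. life-raft servicing 527 days ago vs limit 365 → not met
7. vessel safety decal absent → not met
8. condition 'processes catch onboard' holds; crew without survival-suit assignment 3 > 1 → not met
9. EPIRB battery test 33 days ago vs limit 30 → not met
10. fire-extinguisher inspection 197 days ago vs limit 180 → not met
11. hull inspection 373 days ago vs limit 365 → not met
Not met: 1, 2, 3, 4, 6, 7, 8, 9, 10, 11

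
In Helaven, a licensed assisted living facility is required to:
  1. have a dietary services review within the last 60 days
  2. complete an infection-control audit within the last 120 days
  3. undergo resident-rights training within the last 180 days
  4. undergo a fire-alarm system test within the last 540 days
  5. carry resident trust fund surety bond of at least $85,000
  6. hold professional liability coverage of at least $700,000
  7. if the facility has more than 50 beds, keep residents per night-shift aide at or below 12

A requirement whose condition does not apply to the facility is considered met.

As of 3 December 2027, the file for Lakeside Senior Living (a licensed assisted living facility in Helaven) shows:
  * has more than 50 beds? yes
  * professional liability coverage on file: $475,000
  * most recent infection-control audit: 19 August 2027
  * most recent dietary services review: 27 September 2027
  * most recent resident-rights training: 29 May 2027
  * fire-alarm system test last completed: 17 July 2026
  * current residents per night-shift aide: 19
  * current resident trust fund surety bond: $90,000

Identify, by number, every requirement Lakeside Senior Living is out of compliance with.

1. dietary services review 67 days ago vs limit 60 → not met
2. infection-control audit 106 days ago vs limit 120 → met
3. resident-rights training 188 days ago vs limit 180 → not met
4. fire-alarm system test 504 days ago vs limit 540 → met
5. resident trust fund surety bond $90,000 ≥ $85,000 → met
6. professional liability coverage $475,000 < $700,000 → not met
7. condition 'has more than 50 beds' holds; residents per night-shift aide 19 > 12 → not met
Not met: 1, 3, 6, 7

1, 3, 6, 7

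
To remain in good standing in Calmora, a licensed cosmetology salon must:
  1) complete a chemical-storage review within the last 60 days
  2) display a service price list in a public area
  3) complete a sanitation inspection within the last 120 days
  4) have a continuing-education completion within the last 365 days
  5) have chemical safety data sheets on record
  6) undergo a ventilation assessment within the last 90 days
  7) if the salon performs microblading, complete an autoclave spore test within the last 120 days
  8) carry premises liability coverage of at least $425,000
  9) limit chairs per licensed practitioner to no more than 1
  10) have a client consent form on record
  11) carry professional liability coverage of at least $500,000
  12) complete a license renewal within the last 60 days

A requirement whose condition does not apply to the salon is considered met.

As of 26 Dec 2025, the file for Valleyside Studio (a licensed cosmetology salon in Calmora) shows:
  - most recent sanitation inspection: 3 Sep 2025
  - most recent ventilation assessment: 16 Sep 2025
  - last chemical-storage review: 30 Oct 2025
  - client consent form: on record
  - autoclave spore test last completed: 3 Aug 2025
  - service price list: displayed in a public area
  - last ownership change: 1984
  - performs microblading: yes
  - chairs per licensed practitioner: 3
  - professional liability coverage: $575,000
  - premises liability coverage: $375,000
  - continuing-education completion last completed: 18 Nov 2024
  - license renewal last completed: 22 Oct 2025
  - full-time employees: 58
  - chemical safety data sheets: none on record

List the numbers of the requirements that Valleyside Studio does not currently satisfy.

4, 5, 6, 7, 8, 9, 12

1. chemical-storage review 57 days ago vs limit 60 → met
2. service price list present → met
3. sanitation inspection 114 days ago vs limit 120 → met
4. continuing-education completion 403 days ago vs limit 365 → not met
5. chemical safety data sheets absent → not met
6. ventilation assessment 101 days ago vs limit 90 → not met
7. condition 'performs microblading' holds; autoclave spore test 145 days ago vs limit 120 → not met
8. premises liability coverage $375,000 < $425,000 → not met
9. chairs per licensed practitioner 3 > 1 → not met
10. client consent form present → met
11. professional liability coverage $575,000 ≥ $500,000 → met
12. license renewal 65 days ago vs limit 60 → not met
Not met: 4, 5, 6, 7, 8, 9, 12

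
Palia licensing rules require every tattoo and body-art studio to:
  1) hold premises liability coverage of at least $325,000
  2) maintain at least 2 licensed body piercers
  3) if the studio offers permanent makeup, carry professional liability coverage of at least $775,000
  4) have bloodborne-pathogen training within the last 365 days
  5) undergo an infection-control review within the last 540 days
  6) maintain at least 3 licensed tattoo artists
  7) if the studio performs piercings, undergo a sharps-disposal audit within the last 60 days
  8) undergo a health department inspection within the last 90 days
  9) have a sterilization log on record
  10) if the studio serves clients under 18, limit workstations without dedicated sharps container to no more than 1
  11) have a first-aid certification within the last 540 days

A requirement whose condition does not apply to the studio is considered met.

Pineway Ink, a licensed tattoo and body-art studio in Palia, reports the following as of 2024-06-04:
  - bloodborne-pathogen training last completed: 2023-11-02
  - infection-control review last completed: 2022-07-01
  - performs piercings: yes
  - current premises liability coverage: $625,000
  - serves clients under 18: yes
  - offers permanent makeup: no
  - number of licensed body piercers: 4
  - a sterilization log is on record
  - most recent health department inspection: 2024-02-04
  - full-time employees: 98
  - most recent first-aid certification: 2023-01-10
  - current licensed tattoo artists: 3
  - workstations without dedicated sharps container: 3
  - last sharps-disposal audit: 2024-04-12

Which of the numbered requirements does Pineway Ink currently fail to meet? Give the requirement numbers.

1. premises liability coverage $625,000 ≥ $325,000 → met
2. licensed body piercers 4 ≥ 2 → met
3. condition 'offers permanent makeup' does not hold → requirement n/a → met
4. bloodborne-pathogen training 215 days ago vs limit 365 → met
5. infection-control review 704 days ago vs limit 540 → not met
6. licensed tattoo artists 3 ≥ 3 → met
7. condition 'performs piercings' holds; sharps-disposal audit 53 days ago vs limit 60 → met
8. health department inspection 121 days ago vs limit 90 → not met
9. sterilization log present → met
10. condition 'serves clients under 18' holds; workstations without dedicated sharps container 3 > 1 → not met
11. first-aid certification 511 days ago vs limit 540 → met
Not met: 5, 8, 10

5, 8, 10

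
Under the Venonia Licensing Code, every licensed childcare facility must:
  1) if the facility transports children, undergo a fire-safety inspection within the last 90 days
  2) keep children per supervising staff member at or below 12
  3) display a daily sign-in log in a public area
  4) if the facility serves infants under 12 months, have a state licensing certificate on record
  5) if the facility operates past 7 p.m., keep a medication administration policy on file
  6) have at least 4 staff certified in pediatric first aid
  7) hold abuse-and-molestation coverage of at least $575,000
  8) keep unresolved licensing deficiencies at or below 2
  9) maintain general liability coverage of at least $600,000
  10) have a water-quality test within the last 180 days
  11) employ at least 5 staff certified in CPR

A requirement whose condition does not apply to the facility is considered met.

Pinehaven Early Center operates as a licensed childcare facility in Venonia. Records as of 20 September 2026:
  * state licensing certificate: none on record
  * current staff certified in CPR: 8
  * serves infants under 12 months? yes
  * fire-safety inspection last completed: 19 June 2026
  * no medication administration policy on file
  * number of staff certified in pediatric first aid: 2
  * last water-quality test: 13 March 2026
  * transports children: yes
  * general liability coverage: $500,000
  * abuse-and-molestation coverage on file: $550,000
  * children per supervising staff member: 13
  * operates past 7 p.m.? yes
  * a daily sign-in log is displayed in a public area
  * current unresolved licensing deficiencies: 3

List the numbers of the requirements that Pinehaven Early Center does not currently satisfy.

1, 2, 4, 5, 6, 7, 8, 9, 10

1. condition 'transports children' holds; fire-safety inspection 93 days ago vs limit 90 → not met
2. children per supervising staff member 13 > 12 → not met
3. daily sign-in log present → met
4. condition 'serves infants under 12 months' holds; state licensing certificate absent → not met
5. condition 'operates past 7 p.m.' holds; medication administration policy absent → not met
6. staff certified in pediatric first aid 2 < 4 → not met
7. abuse-and-molestation coverage $550,000 < $575,000 → not met
8. unresolved licensing deficiencies 3 > 2 → not met
9. general liability coverage $500,000 < $600,000 → not met
10. water-quality test 191 days ago vs limit 180 → not met
11. staff certified in CPR 8 ≥ 5 → met
Not met: 1, 2, 4, 5, 6, 7, 8, 9, 10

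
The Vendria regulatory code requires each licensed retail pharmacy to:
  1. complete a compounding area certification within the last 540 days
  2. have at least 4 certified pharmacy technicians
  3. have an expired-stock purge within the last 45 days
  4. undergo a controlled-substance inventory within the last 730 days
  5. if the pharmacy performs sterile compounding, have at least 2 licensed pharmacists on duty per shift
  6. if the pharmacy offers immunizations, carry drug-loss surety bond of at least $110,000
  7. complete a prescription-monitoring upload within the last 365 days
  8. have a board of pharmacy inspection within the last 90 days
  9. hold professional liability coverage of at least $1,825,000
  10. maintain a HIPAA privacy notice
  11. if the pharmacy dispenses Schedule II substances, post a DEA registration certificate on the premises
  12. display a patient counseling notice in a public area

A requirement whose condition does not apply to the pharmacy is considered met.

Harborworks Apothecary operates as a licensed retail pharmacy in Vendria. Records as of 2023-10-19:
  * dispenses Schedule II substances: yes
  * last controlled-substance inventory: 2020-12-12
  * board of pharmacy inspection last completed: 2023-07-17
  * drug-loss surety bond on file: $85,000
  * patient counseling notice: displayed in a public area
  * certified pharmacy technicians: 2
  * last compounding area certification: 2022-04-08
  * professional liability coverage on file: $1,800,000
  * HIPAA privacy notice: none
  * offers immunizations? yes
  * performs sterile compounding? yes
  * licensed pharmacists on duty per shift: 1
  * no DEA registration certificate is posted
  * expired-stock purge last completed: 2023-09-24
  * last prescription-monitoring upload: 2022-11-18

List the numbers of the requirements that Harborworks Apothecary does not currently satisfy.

1. compounding area certification 559 days ago vs limit 540 → not met
2. certified pharmacy technicians 2 < 4 → not met
3. expired-stock purge 25 days ago vs limit 45 → met
4. controlled-substance inventory 1041 days ago vs limit 730 → not met
5. condition 'performs sterile compounding' holds; licensed pharmacists on duty per shift 1 < 2 → not met
6. condition 'offers immunizations' holds; drug-loss surety bond $85,000 < $110,000 → not met
7. prescription-monitoring upload 335 days ago vs limit 365 → met
8. board of pharmacy inspection 94 days ago vs limit 90 → not met
9. professional liability coverage $1,800,000 < $1,825,000 → not met
10. HIPAA privacy notice absent → not met
11. condition 'dispenses Schedule II substances' holds; DEA registration certificate absent → not met
12. patient counseling notice present → met
Not met: 1, 2, 4, 5, 6, 8, 9, 10, 11

1, 2, 4, 5, 6, 8, 9, 10, 11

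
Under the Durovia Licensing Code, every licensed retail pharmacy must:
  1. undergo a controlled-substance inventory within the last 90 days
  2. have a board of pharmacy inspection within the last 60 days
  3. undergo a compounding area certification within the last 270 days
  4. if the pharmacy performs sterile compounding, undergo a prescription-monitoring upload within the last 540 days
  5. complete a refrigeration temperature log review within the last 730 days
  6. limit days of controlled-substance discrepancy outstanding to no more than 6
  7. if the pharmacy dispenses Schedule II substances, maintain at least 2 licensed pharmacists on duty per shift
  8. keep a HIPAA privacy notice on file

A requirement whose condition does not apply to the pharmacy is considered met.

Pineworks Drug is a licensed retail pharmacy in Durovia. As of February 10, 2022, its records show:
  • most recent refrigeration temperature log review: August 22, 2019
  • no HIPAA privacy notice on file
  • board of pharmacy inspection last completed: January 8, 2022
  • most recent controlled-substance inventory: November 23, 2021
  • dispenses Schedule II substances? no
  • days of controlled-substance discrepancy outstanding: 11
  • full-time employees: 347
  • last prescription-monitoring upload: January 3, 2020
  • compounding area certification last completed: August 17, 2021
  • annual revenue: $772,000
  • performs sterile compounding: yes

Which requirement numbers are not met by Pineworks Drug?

4, 5, 6, 8

1. controlled-substance inventory 79 days ago vs limit 90 → met
2. board of pharmacy inspection 33 days ago vs limit 60 → met
3. compounding area certification 177 days ago vs limit 270 → met
4. condition 'performs sterile compounding' holds; prescription-monitoring upload 769 days ago vs limit 540 → not met
5. refrigeration temperature log review 903 days ago vs limit 730 → not met
6. days of controlled-substance discrepancy outstanding 11 > 6 → not met
7. condition 'dispenses Schedule II substances' does not hold → requirement n/a → met
8. HIPAA privacy notice absent → not met
Not met: 4, 5, 6, 8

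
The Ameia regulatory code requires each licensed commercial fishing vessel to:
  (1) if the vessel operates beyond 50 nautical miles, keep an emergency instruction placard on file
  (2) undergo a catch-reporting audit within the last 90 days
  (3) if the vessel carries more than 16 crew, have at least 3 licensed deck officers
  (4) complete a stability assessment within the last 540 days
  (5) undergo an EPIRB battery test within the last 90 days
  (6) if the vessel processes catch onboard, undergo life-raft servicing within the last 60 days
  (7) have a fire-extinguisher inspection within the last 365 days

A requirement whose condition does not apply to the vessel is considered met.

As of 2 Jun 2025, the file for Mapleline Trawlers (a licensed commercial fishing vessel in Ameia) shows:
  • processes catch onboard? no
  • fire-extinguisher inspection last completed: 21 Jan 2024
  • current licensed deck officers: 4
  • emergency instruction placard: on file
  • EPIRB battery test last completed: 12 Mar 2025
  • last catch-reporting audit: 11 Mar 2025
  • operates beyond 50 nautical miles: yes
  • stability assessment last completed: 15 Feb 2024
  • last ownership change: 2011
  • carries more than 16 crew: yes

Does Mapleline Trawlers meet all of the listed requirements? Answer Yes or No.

No

1. condition 'operates beyond 50 nautical miles' holds; emergency instruction placard present → met
2. catch-reporting audit 83 days ago vs limit 90 → met
3. condition 'carries more than 16 crew' holds; licensed deck officers 4 ≥ 3 → met
4. stability assessment 473 days ago vs limit 540 → met
5. EPIRB battery test 82 days ago vs limit 90 → met
6. condition 'processes catch onboard' does not hold → requirement n/a → met
7. fire-extinguisher inspection 498 days ago vs limit 365 → not met
Not met: 7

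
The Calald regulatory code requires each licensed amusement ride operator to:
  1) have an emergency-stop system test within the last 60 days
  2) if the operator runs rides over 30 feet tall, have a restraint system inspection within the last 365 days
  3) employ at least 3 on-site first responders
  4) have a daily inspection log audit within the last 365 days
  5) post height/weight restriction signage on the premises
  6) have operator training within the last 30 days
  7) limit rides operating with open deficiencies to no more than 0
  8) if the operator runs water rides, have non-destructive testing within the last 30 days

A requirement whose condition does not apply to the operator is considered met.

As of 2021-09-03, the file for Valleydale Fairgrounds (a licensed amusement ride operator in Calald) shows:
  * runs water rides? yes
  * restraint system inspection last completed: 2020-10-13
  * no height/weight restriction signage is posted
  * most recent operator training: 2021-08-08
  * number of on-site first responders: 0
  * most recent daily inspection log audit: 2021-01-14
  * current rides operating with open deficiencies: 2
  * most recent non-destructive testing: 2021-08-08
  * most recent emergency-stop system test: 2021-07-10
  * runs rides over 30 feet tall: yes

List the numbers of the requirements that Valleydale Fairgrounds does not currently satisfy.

1. emergency-stop system test 55 days ago vs limit 60 → met
2. condition 'runs rides over 30 feet tall' holds; restraint system inspection 325 days ago vs limit 365 → met
3. on-site first responders 0 < 3 → not met
4. daily inspection log audit 232 days ago vs limit 365 → met
5. height/weight restriction signage absent → not met
6. operator training 26 days ago vs limit 30 → met
7. rides operating with open deficiencies 2 > 0 → not met
8. condition 'runs water rides' holds; non-destructive testing 26 days ago vs limit 30 → met
Not met: 3, 5, 7

3, 5, 7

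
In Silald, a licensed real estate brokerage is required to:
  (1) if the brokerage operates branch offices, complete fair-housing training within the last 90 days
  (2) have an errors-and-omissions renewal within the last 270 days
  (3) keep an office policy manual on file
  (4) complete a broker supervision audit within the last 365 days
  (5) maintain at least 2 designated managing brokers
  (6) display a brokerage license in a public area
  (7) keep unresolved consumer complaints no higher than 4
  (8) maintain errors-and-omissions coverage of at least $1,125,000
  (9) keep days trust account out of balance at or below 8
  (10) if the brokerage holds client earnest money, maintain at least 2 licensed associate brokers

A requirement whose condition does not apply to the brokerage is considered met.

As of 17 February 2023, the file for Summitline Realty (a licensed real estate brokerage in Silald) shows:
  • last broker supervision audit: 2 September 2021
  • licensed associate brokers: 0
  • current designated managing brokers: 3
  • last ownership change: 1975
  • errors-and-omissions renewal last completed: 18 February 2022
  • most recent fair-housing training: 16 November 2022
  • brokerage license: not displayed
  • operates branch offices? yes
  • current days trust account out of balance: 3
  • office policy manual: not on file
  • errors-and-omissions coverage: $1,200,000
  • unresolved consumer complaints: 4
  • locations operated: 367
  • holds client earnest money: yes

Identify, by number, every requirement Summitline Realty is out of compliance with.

1. condition 'operates branch offices' holds; fair-housing training 93 days ago vs limit 90 → not met
2. errors-and-omissions renewal 364 days ago vs limit 270 → not met
3. office policy manual absent → not met
4. broker supervision audit 533 days ago vs limit 365 → not met
5. designated managing brokers 3 ≥ 2 → met
6. brokerage license absent → not met
7. unresolved consumer complaints 4 ≤ 4 → met
8. errors-and-omissions coverage $1,200,000 ≥ $1,125,000 → met
9. days trust account out of balance 3 ≤ 8 → met
10. condition 'holds client earnest money' holds; licensed associate brokers 0 < 2 → not met
Not met: 1, 2, 3, 4, 6, 10

1, 2, 3, 4, 6, 10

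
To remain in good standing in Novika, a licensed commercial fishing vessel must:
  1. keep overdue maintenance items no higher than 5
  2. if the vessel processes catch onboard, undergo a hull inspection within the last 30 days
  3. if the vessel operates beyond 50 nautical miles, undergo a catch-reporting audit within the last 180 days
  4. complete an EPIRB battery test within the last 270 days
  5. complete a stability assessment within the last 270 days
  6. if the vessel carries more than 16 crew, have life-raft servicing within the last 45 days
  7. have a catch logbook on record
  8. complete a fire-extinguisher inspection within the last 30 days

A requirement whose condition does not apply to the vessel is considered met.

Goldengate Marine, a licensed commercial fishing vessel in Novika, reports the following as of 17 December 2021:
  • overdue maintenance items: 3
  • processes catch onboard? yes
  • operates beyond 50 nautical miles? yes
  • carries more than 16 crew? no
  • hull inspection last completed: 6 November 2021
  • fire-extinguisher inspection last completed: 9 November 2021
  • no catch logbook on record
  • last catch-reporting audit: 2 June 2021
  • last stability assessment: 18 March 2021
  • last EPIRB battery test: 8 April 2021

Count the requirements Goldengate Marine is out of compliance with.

1. overdue maintenance items 3 ≤ 5 → met
2. condition 'processes catch onboard' holds; hull inspection 41 days ago vs limit 30 → not met
3. condition 'operates beyond 50 nautical miles' holds; catch-reporting audit 198 days ago vs limit 180 → not met
4. EPIRB battery test 253 days ago vs limit 270 → met
5. stability assessment 274 days ago vs limit 270 → not met
6. condition 'carries more than 16 crew' does not hold → requirement n/a → met
7. catch logbook absent → not met
8. fire-extinguisher inspection 38 days ago vs limit 30 → not met
Not met: 5 of 8

5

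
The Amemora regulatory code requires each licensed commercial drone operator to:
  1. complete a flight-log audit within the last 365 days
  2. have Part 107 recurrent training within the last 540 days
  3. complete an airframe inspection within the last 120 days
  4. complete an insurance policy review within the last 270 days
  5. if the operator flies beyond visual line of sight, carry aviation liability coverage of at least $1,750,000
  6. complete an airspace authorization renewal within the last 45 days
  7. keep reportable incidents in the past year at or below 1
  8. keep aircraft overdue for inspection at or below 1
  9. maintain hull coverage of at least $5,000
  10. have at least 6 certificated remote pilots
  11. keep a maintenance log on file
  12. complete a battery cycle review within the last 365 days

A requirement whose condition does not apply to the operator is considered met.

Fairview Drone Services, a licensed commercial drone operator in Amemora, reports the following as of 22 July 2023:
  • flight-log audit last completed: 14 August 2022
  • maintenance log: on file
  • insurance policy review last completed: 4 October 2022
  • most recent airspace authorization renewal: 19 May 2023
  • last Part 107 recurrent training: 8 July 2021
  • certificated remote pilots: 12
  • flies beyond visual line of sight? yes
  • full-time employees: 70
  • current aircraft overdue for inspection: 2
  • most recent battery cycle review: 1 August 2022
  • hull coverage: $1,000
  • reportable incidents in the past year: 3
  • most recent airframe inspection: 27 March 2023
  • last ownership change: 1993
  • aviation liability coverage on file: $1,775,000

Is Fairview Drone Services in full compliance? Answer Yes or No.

No

1. flight-log audit 342 days ago vs limit 365 → met
2. Part 107 recurrent training 744 days ago vs limit 540 → not met
3. airframe inspection 117 days ago vs limit 120 → met
4. insurance policy review 291 days ago vs limit 270 → not met
5. condition 'flies beyond visual line of sight' holds; aviation liability coverage $1,775,000 ≥ $1,750,000 → met
6. airspace authorization renewal 64 days ago vs limit 45 → not met
7. reportable incidents in the past year 3 > 1 → not met
8. aircraft overdue for inspection 2 > 1 → not met
9. hull coverage $1,000 < $5,000 → not met
10. certificated remote pilots 12 ≥ 6 → met
11. maintenance log present → met
12. battery cycle review 355 days ago vs limit 365 → met
Not met: 2, 4, 6, 7, 8, 9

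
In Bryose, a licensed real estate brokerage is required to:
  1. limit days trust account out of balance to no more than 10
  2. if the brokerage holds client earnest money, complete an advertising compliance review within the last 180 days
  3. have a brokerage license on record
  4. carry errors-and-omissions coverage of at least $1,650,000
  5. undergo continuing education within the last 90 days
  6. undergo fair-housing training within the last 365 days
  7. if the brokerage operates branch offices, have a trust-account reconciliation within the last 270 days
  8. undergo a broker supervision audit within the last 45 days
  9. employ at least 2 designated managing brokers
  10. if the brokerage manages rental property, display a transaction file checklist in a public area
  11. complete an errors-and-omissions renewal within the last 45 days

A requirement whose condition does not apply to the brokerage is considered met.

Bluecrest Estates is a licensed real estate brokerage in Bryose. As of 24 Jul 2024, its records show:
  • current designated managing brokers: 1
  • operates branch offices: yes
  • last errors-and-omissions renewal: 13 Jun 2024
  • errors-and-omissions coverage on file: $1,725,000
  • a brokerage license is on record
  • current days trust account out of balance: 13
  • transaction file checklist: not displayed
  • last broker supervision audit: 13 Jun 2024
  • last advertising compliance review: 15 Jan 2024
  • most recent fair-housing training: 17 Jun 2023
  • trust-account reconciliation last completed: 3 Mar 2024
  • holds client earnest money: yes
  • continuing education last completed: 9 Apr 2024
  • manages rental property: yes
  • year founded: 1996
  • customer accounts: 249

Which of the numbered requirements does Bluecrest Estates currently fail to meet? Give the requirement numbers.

1. days trust account out of balance 13 > 10 → not met
2. condition 'holds client earnest money' holds; advertising compliance review 191 days ago vs limit 180 → not met
3. brokerage license present → met
4. errors-and-omissions coverage $1,725,000 ≥ $1,650,000 → met
5. continuing education 106 days ago vs limit 90 → not met
6. fair-housing training 403 days ago vs limit 365 → not met
7. condition 'operates branch offices' holds; trust-account reconciliation 143 days ago vs limit 270 → met
8. broker supervision audit 41 days ago vs limit 45 → met
9. designated managing brokers 1 < 2 → not met
10. condition 'manages rental property' holds; transaction file checklist absent → not met
11. errors-and-omissions renewal 41 days ago vs limit 45 → met
Not met: 1, 2, 5, 6, 9, 10

1, 2, 5, 6, 9, 10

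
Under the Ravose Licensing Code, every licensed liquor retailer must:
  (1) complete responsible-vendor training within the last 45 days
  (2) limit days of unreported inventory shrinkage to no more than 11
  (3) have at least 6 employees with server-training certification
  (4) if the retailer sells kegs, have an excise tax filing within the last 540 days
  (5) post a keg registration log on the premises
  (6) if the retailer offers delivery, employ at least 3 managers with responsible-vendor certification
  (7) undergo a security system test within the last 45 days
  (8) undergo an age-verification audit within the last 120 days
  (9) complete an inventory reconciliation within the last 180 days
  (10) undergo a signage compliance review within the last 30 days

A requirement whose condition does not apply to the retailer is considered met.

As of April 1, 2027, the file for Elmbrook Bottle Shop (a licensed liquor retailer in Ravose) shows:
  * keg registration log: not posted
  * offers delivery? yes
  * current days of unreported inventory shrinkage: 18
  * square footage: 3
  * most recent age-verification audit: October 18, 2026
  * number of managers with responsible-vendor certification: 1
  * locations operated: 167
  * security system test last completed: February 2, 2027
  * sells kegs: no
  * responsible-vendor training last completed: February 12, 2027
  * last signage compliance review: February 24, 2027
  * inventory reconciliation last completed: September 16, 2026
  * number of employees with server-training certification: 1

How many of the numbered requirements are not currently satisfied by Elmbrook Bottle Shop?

1. responsible-vendor training 48 days ago vs limit 45 → not met
2. days of unreported inventory shrinkage 18 > 11 → not met
3. employees with server-training certification 1 < 6 → not met
4. condition 'sells kegs' does not hold → requirement n/a → met
5. keg registration log absent → not met
6. condition 'offers delivery' holds; managers with responsible-vendor certification 1 < 3 → not met
7. security system test 58 days ago vs limit 45 → not met
8. age-verification audit 165 days ago vs limit 120 → not met
9. inventory reconciliation 197 days ago vs limit 180 → not met
10. signage compliance review 36 days ago vs limit 30 → not met
Not met: 9 of 10

9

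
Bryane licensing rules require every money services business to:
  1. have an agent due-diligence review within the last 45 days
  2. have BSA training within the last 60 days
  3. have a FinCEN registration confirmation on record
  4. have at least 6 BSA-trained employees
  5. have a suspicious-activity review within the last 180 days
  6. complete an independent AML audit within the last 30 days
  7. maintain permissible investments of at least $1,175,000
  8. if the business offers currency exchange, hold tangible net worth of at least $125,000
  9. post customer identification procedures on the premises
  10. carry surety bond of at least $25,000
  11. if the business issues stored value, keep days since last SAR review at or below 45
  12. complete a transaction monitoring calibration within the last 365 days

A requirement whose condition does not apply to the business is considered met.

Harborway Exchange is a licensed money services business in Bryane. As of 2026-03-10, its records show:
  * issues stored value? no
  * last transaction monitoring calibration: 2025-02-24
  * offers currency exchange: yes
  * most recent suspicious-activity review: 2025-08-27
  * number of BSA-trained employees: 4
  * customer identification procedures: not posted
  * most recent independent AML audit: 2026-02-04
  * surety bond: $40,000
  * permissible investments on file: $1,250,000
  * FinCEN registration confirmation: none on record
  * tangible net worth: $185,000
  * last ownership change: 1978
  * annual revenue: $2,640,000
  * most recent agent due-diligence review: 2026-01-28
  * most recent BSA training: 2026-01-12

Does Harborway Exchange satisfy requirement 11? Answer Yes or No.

Yes

11. condition 'issues stored value' does not hold → requirement n/a → met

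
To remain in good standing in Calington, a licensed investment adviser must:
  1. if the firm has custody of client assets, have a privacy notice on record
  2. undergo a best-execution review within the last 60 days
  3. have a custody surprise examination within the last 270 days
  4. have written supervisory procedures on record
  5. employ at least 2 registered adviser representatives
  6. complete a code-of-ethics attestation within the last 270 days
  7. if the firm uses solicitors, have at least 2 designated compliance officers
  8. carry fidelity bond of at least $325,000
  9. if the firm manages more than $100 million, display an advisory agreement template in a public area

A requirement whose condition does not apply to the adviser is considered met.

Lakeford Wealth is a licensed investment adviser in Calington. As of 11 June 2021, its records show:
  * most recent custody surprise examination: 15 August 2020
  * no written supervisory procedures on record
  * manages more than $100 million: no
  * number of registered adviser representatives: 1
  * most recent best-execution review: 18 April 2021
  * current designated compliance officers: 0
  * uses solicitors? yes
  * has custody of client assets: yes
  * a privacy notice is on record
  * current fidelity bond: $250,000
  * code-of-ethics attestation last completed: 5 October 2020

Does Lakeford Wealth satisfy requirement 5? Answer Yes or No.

5. registered adviser representatives 1 < 2 → not met

No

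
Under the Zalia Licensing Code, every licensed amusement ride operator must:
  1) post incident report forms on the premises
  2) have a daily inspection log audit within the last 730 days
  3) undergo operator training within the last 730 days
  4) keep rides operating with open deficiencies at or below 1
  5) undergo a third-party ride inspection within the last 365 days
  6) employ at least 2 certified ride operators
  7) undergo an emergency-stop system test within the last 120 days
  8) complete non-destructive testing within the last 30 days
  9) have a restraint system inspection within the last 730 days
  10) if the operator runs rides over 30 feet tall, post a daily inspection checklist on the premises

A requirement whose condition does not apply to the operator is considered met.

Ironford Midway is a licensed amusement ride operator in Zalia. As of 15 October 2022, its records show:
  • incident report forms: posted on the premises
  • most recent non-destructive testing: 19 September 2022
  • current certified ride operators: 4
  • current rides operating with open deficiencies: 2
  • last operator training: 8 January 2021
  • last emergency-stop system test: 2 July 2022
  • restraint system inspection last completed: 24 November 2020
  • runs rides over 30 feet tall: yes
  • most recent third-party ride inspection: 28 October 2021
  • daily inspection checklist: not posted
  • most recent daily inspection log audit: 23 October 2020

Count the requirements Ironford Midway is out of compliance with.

2

1. incident report forms present → met
2. daily inspection log audit 722 days ago vs limit 730 → met
3. operator training 645 days ago vs limit 730 → met
4. rides operating with open deficiencies 2 > 1 → not met
5. third-party ride inspection 352 days ago vs limit 365 → met
6. certified ride operators 4 ≥ 2 → met
7. emergency-stop system test 105 days ago vs limit 120 → met
8. non-destructive testing 26 days ago vs limit 30 → met
9. restraint system inspection 690 days ago vs limit 730 → met
10. condition 'runs rides over 30 feet tall' holds; daily inspection checklist absent → not met
Not met: 2 of 10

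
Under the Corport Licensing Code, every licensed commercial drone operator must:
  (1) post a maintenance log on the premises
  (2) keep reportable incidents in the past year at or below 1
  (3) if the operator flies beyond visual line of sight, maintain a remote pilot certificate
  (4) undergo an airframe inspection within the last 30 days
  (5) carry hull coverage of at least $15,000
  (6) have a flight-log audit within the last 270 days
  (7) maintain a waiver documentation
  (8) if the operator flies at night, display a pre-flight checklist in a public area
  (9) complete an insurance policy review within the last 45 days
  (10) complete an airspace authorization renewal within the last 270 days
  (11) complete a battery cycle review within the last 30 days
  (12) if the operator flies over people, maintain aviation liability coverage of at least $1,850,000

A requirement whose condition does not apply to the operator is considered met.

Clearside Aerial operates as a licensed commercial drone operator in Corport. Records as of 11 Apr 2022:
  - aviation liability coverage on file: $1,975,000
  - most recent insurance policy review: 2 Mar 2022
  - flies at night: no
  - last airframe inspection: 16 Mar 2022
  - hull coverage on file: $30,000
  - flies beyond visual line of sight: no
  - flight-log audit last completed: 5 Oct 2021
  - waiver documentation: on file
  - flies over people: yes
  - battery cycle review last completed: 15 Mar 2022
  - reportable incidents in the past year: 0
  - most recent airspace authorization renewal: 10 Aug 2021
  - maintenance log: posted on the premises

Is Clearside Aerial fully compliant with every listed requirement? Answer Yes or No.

1. maintenance log present → met
2. reportable incidents in the past year 0 ≤ 1 → met
3. condition 'flies beyond visual line of sight' does not hold → requirement n/a → met
4. airframe inspection 26 days ago vs limit 30 → met
5. hull coverage $30,000 ≥ $15,000 → met
6. flight-log audit 188 days ago vs limit 270 → met
7. waiver documentation present → met
8. condition 'flies at night' does not hold → requirement n/a → met
9. insurance policy review 40 days ago vs limit 45 → met
10. airspace authorization renewal 244 days ago vs limit 270 → met
11. battery cycle review 27 days ago vs limit 30 → met
12. condition 'flies over people' holds; aviation liability coverage $1,975,000 ≥ $1,850,000 → met
All met.

Yes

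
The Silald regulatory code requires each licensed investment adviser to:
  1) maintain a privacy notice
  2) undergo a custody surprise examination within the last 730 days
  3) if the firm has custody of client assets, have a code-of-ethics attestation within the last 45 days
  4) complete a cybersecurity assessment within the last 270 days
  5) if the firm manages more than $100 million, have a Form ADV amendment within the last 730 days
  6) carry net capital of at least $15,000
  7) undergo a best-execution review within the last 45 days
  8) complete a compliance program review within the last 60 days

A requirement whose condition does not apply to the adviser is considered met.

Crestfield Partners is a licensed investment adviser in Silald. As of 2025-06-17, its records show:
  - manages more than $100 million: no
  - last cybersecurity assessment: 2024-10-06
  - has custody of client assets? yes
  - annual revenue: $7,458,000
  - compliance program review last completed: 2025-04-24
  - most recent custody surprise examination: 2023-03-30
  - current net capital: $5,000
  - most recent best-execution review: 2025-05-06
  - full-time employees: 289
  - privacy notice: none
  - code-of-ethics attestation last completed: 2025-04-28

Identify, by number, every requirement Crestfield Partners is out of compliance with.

1. privacy notice absent → not met
2. custody surprise examination 810 days ago vs limit 730 → not met
3. condition 'has custody of client assets' holds; code-of-ethics attestation 50 days ago vs limit 45 → not met
4. cybersecurity assessment 254 days ago vs limit 270 → met
5. condition 'manages more than $100 million' does not hold → requirement n/a → met
6. net capital $5,000 < $15,000 → not met
7. best-execution review 42 days ago vs limit 45 → met
8. compliance program review 54 days ago vs limit 60 → met
Not met: 1, 2, 3, 6

1, 2, 3, 6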